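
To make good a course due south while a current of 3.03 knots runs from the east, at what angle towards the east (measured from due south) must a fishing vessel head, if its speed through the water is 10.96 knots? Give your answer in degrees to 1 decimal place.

16.0°

The current pushes perpendicular to the desired track; the heading must have a component into the current equal to 3.03 knots: 10.96 sin θ = 3.03.
sin θ = 0.2765, so θ = 16.049°.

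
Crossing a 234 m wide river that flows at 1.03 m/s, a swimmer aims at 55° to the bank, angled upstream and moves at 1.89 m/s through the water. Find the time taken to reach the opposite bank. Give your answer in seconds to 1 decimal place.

151.1 s

The component of the swimmer's velocity perpendicular to the bank is 1.89 × sin 55° = 1.548 m/s.
Only the cross-stream component determines the crossing time; the current contributes nothing perpendicular to the bank.
Time = 234 / 1.548 = 151.144 s.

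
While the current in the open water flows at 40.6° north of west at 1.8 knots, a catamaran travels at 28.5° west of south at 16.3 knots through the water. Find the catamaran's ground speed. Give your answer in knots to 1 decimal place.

Taking east as x and north as y: velocity relative to the water = (-7.778, -14.325) knots; the water relative to ground = (-1.367, 1.171) knots.
Velocity relative to ground = (-7.778, -14.325) + (-1.367, 1.171) = (-9.144, -13.153) knots.
Speed = |(-9.144, -13.153)| = 16.020 knots.

16.0 knots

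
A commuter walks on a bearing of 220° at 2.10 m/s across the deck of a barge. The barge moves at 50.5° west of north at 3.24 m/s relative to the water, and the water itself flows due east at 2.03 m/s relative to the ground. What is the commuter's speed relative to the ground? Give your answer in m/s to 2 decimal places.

1.88 m/s

In east/north components (m/s): commuter relative to barge = (-1.350, -1.609); barge relative to water = (-2.500, 2.061); water relative to ground = (2.030, 0.000).
Sum = (-1.820, 0.452) m/s.
Speed = |(-1.820, 0.452)| = 1.875 m/s.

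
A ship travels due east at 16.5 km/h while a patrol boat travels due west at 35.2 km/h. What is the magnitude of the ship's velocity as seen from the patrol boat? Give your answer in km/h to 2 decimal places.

51.70 km/h

Taking east as x and north as y: ship velocity = (16.500, 0.000) km/h; patrol boat velocity = (-35.200, 0.000) km/h.
Velocity of ship relative to patrol boat = (16.500, 0.000) − (-35.200, 0.000) = (51.700, 0.000) km/h.
Magnitude = |(51.700, 0.000)| = 51.700 km/h.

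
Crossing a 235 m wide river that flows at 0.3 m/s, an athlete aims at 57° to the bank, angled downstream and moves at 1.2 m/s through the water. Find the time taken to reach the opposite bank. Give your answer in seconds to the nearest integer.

234 s

The component of the athlete's velocity perpendicular to the bank is 1.2 × sin 57° = 1.006 m/s.
Only the cross-stream component determines the crossing time; the current contributes nothing perpendicular to the bank.
Time = 235 / 1.006 = 233.504 s.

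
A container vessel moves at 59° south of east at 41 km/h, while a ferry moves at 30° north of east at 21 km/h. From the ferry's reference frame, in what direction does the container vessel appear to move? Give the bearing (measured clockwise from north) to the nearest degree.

176°

Taking east as x and north as y: container vessel velocity = (21.117, -35.144) km/h; ferry velocity = (18.187, 10.500) km/h.
Velocity of container vessel relative to ferry = (21.117, -35.144) − (18.187, 10.500) = (2.930, -45.644) km/h.
Bearing = atan2(2.93, -45.64) = 176.33° clockwise from north.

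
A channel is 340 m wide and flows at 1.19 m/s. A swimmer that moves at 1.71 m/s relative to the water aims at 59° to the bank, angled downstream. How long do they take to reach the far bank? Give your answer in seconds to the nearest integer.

The component of the swimmer's velocity perpendicular to the bank is 1.71 × sin 59° = 1.466 m/s.
The flow acts along the bank and has no component across it.
Time = 340 / 1.466 = 231.962 s.

232 s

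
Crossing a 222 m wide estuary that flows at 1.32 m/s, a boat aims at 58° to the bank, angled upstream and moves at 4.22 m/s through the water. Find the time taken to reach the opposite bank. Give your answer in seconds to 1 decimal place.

The component of the boat's velocity perpendicular to the bank is 4.22 × sin 58° = 3.579 m/s.
The flow acts along the bank and has no component across it.
Time = 222 / 3.579 = 62.033 s.

62.0 s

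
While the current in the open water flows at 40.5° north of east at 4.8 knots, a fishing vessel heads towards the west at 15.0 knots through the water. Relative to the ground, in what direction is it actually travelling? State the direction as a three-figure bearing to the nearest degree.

Taking east as x and north as y: velocity relative to the water = (-15.000, 0.000) knots; the water relative to ground = (3.650, 3.117) knots.
Velocity relative to ground = (-15.000, 0.000) + (3.650, 3.117) = (-11.350, 3.117) knots.
Bearing = atan2(-11.35, 3.12) = 285.36° clockwise from north.

285°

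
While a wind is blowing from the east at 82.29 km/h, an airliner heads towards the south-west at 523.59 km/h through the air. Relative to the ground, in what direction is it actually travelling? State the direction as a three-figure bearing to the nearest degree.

Taking east as x and north as y: velocity relative to the air = (-370.234, -370.234) km/h; the air relative to ground = (-82.290, 0.000) km/h.
Velocity relative to ground = (-370.234, -370.234) + (-82.290, 0.000) = (-452.524, -370.234) km/h.
Bearing = atan2(-452.52, -370.23) = 230.71° clockwise from north.

231°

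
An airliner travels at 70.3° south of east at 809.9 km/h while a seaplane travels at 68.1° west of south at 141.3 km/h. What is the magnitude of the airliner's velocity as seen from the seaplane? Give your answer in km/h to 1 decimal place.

Taking east as x and north as y: airliner velocity = (273.013, -762.497) km/h; seaplane velocity = (-131.103, -52.703) km/h.
Velocity of airliner relative to seaplane = (273.013, -762.497) − (-131.103, -52.703) = (404.117, -709.794) km/h.
Magnitude = |(404.117, -709.794)| = 816.773 km/h.

816.8 km/h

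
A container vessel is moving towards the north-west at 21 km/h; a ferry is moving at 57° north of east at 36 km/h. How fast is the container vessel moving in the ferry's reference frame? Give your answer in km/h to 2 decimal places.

37.72 km/h

Taking east as x and north as y: container vessel velocity = (-14.849, 14.849) km/h; ferry velocity = (19.607, 30.192) km/h.
Velocity of container vessel relative to ferry = (-14.849, 14.849) − (19.607, 30.192) = (-34.456, -15.343) km/h.
Magnitude = |(-34.456, -15.343)| = 37.718 km/h.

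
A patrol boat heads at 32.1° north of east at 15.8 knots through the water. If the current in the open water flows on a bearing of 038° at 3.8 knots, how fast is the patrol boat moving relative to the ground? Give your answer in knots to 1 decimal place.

19.4 knots

Taking east as x and north as y: velocity relative to the water = (13.385, 8.396) knots; the water relative to ground = (2.340, 2.994) knots.
Velocity relative to ground = (13.385, 8.396) + (2.340, 2.994) = (15.724, 11.391) knots.
Speed = |(15.724, 11.391)| = 19.416 knots.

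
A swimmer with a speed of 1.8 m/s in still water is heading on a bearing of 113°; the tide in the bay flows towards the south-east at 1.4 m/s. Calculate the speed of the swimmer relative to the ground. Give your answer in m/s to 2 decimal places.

3.14 m/s

Taking east as x and north as y: velocity relative to the water = (1.657, -0.703) m/s; the water relative to ground = (0.990, -0.990) m/s.
Velocity relative to ground = (1.657, -0.703) + (0.990, -0.990) = (2.647, -1.693) m/s.
Speed = |(2.647, -1.693)| = 3.142 m/s.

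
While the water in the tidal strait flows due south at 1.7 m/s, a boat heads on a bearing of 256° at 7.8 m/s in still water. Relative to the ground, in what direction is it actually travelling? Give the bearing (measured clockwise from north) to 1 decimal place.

Taking east as x and north as y: velocity relative to the water = (-7.568, -1.887) m/s; the water relative to ground = (0.000, -1.700) m/s.
Velocity relative to ground = (-7.568, -1.887) + (0.000, -1.700) = (-7.568, -3.587) m/s.
Bearing = atan2(-7.57, -3.59) = 244.64° clockwise from north.

244.6°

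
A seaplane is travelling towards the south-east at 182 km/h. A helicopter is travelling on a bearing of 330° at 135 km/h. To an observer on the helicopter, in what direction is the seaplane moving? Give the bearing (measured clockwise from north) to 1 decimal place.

Taking east as x and north as y: seaplane velocity = (128.693, -128.693) km/h; helicopter velocity = (-67.500, 116.913) km/h.
Velocity of seaplane relative to helicopter = (128.693, -128.693) − (-67.500, 116.913) = (196.193, -245.607) km/h.
Bearing = atan2(196.19, -245.61) = 141.38° clockwise from north.

141.4°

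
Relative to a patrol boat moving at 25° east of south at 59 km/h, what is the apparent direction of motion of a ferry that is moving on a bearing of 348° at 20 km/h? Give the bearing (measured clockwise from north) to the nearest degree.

Taking east as x and north as y: ferry velocity = (-4.158, 19.563) km/h; patrol boat velocity = (24.934, -53.472) km/h.
Velocity of ferry relative to patrol boat = (-4.158, 19.563) − (24.934, -53.472) = (-29.093, 73.035) km/h.
Bearing = atan2(-29.09, 73.04) = 338.28° clockwise from north.

338°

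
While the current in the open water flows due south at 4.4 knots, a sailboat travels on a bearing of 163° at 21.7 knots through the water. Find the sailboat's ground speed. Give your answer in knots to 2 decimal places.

Taking east as x and north as y: velocity relative to the water = (6.344, -20.752) knots; the water relative to ground = (0.000, -4.400) knots.
Velocity relative to ground = (6.344, -20.752) + (0.000, -4.400) = (6.344, -25.152) knots.
Speed = |(6.344, -25.152)| = 25.940 knots.

25.94 knots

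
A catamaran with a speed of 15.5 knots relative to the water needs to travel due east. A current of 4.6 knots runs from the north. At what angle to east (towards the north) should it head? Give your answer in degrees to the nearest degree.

The current pushes perpendicular to the desired track; the heading must have a component into the current equal to 4.6 knots: 15.5 sin θ = 4.6.
sin θ = 0.2968, so θ = 17.264°.

17°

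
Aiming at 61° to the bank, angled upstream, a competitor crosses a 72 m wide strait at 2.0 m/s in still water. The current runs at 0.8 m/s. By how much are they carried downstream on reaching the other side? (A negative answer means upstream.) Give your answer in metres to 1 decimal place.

Perpendicular speed = 1.749 m/s; crossing time = 72 / 1.749 = 41.161 s.
Net downstream speed = -0.170 m/s.
Drift = -0.170 × 41.161 = -6.982 m (upstream).

-7.0 m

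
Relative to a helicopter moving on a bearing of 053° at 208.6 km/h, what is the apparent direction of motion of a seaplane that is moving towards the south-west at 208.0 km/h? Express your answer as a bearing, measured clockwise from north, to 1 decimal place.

Taking east as x and north as y: seaplane velocity = (-147.078, -147.078) km/h; helicopter velocity = (166.595, 125.539) km/h.
Velocity of seaplane relative to helicopter = (-147.078, -147.078) − (166.595, 125.539) = (-313.674, -272.617) km/h.
Bearing = atan2(-313.67, -272.62) = 229.01° clockwise from north.

229.0°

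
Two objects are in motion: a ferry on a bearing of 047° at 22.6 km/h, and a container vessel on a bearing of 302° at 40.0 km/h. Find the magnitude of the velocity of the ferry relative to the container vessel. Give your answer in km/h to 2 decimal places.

Taking east as x and north as y: ferry velocity = (16.529, 15.413) km/h; container vessel velocity = (-33.922, 21.197) km/h.
Velocity of ferry relative to container vessel = (16.529, 15.413) − (-33.922, 21.197) = (50.451, -5.784) km/h.
Magnitude = |(50.451, -5.784)| = 50.781 km/h.

50.78 km/h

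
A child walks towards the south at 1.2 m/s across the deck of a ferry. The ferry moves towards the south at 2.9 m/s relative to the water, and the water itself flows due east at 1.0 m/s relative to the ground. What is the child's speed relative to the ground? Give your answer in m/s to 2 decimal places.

4.22 m/s

In east/north components (m/s): child relative to ferry = (0.000, -1.200); ferry relative to water = (0.000, -2.900); water relative to ground = (1.000, 0.000).
Sum = (1.000, -4.100) m/s.
Speed = |(1.000, -4.100)| = 4.220 m/s.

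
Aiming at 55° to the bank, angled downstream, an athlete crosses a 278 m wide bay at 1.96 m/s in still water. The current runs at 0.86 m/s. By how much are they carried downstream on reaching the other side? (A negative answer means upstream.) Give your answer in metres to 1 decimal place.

Perpendicular speed = 1.606 m/s; crossing time = 278 / 1.606 = 173.151 s.
Net downstream speed = 1.984 m/s.
Drift = 1.984 × 173.151 = 343.567 m (downstream).

343.6 m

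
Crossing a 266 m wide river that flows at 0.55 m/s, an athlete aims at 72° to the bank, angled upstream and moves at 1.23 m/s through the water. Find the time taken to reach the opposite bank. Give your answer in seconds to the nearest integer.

227 s

The component of the athlete's velocity perpendicular to the bank is 1.23 × sin 72° = 1.170 m/s.
Only the cross-stream component determines the crossing time; the current contributes nothing perpendicular to the bank.
Time = 266 / 1.170 = 227.389 s.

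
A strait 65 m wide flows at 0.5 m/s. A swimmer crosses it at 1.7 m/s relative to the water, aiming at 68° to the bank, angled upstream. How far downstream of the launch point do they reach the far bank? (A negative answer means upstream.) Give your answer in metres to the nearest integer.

Perpendicular speed = 1.576 m/s; crossing time = 65 / 1.576 = 41.238 s.
Net downstream speed = -0.137 m/s.
Drift = -0.137 × 41.238 = -5.643 m (upstream).

-6 m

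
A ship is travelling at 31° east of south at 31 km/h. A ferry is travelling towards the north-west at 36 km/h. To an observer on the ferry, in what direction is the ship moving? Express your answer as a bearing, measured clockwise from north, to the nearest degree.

141°

Taking east as x and north as y: ship velocity = (15.966, -26.572) km/h; ferry velocity = (-25.456, 25.456) km/h.
Velocity of ship relative to ferry = (15.966, -26.572) − (-25.456, 25.456) = (41.422, -52.028) km/h.
Bearing = atan2(41.42, -52.03) = 141.48° clockwise from north.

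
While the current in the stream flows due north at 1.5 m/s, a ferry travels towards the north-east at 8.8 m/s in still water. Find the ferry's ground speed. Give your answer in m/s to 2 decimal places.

Taking east as x and north as y: velocity relative to the water = (6.223, 6.223) m/s; the water relative to ground = (0.000, 1.500) m/s.
Velocity relative to ground = (6.223, 6.223) + (0.000, 1.500) = (6.223, 7.723) m/s.
Speed = |(6.223, 7.723)| = 9.918 m/s.

9.92 m/s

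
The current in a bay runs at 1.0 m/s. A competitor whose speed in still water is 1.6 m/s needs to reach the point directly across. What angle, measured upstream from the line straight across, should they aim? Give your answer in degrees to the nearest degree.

To cancel the current, the upstream component of the competitor's velocity must equal the flow: 1.6 sin θ = 1.0.
sin θ = 1.0 / 1.6 = 0.6250.
θ = arcsin(0.6250) = 38.682°.

39°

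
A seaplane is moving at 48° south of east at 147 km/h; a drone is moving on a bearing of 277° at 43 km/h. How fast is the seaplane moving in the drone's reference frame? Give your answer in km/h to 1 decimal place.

181.7 km/h

Taking east as x and north as y: seaplane velocity = (98.362, -109.242) km/h; drone velocity = (-42.679, 5.240) km/h.
Velocity of seaplane relative to drone = (98.362, -109.242) − (-42.679, 5.240) = (141.042, -114.483) km/h.
Magnitude = |(141.042, -114.483)| = 181.656 km/h.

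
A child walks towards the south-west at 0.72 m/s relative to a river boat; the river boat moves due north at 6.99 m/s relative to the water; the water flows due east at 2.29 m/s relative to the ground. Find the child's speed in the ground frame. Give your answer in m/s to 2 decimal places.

6.72 m/s

In east/north components (m/s): child relative to river boat = (-0.509, -0.509); river boat relative to water = (0.000, 6.990); water relative to ground = (2.290, 0.000).
Sum = (1.781, 6.481) m/s.
Speed = |(1.781, 6.481)| = 6.721 m/s.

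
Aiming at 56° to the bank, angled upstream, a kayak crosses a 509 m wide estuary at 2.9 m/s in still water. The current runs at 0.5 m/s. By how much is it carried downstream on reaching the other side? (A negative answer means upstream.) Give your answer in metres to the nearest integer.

Perpendicular speed = 2.404 m/s; crossing time = 509 / 2.404 = 211.712 s.
Net downstream speed = -1.122 m/s.
Drift = -1.122 × 211.712 = -237.469 m (upstream).

-237 m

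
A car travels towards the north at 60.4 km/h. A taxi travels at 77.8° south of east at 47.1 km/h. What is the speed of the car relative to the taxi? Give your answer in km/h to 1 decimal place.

Taking east as x and north as y: car velocity = (0.000, 60.400) km/h; taxi velocity = (9.953, -46.036) km/h.
Velocity of car relative to taxi = (0.000, 60.400) − (9.953, -46.036) = (-9.953, 106.436) km/h.
Magnitude = |(-9.953, 106.436)| = 106.901 km/h.

106.9 km/h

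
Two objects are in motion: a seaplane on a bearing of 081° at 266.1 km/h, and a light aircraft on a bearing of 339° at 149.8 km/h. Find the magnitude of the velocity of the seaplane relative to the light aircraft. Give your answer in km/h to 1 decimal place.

Taking east as x and north as y: seaplane velocity = (262.824, 41.627) km/h; light aircraft velocity = (-53.684, 139.850) km/h.
Velocity of seaplane relative to light aircraft = (262.824, 41.627) − (-53.684, 139.850) = (316.507, -98.223) km/h.
Magnitude = |(316.507, -98.223)| = 331.398 km/h.

331.4 km/h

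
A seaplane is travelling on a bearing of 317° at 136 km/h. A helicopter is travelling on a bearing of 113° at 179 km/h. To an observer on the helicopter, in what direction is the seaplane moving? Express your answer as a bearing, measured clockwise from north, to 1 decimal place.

303.3°

Taking east as x and north as y: seaplane velocity = (-92.752, 99.464) km/h; helicopter velocity = (164.770, -69.941) km/h.
Velocity of seaplane relative to helicopter = (-92.752, 99.464) − (164.770, -69.941) = (-257.522, 169.405) km/h.
Bearing = atan2(-257.52, 169.40) = 303.34° clockwise from north.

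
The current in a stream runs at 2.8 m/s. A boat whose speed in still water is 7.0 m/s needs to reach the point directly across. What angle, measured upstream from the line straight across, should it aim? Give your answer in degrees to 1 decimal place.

23.6°

To cancel the current, the upstream component of the boat's velocity must equal the flow: 7.0 sin θ = 2.8.
sin θ = 2.8 / 7.0 = 0.4000.
θ = arcsin(0.4000) = 23.578°.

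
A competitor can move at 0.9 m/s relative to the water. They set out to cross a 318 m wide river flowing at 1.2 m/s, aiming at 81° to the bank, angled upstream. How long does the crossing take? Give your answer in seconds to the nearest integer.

The component of the competitor's velocity perpendicular to the bank is 0.9 × sin 81° = 0.889 m/s.
Only the cross-stream component determines the crossing time; the current contributes nothing perpendicular to the bank.
Time = 318 / 0.889 = 357.738 s.

358 s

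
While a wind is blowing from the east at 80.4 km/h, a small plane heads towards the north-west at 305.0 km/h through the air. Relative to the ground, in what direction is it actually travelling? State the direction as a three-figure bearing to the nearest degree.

Taking east as x and north as y: velocity relative to the air = (-215.668, 215.668) km/h; the air relative to ground = (-80.400, 0.000) km/h.
Velocity relative to ground = (-215.668, 215.668) + (-80.400, 0.000) = (-296.068, 215.668) km/h.
Bearing = atan2(-296.07, 215.67) = 306.07° clockwise from north.

306°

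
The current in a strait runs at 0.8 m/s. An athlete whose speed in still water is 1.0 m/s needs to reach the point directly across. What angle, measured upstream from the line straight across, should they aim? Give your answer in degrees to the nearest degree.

53°

To cancel the current, the upstream component of the athlete's velocity must equal the flow: 1.0 sin θ = 0.8.
sin θ = 0.8 / 1.0 = 0.8000.
θ = arcsin(0.8000) = 53.130°.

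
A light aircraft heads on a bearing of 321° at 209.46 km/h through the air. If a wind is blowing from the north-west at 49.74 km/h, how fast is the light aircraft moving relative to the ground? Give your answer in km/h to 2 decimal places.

Taking east as x and north as y: velocity relative to the air = (-131.817, 162.781) km/h; the air relative to ground = (35.171, -35.171) km/h.
Velocity relative to ground = (-131.817, 162.781) + (35.171, -35.171) = (-96.646, 127.610) km/h.
Speed = |(-96.646, 127.610)| = 160.077 km/h.

160.08 km/h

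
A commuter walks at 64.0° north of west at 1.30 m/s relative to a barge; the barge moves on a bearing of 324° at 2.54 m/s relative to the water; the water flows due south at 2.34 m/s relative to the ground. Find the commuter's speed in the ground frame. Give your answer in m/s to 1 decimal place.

2.2 m/s

In east/north components (m/s): commuter relative to barge = (-0.570, 1.168); barge relative to water = (-1.493, 2.055); water relative to ground = (0.000, -2.340).
Sum = (-2.063, 0.883) m/s.
Speed = |(-2.063, 0.883)| = 2.244 m/s.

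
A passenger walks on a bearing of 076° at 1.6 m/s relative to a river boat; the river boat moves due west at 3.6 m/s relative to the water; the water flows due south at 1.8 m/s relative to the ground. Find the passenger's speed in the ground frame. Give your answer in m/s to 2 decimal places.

In east/north components (m/s): passenger relative to river boat = (1.552, 0.387); river boat relative to water = (-3.600, 0.000); water relative to ground = (0.000, -1.800).
Sum = (-2.048, -1.413) m/s.
Speed = |(-2.048, -1.413)| = 2.488 m/s.

2.49 m/s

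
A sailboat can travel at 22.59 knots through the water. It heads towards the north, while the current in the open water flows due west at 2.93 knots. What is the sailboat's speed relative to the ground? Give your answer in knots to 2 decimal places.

22.78 knots

Taking east as x and north as y: velocity relative to the water = (0.000, 22.590) knots; the water relative to ground = (-2.930, 0.000) knots.
Velocity relative to ground = (0.000, 22.590) + (-2.930, 0.000) = (-2.930, 22.590) knots.
Speed = |(-2.930, 22.590)| = 22.779 knots.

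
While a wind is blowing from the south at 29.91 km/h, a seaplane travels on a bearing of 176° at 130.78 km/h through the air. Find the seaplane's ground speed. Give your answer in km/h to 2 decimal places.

100.96 km/h

Taking east as x and north as y: velocity relative to the air = (9.123, -130.461) km/h; the air relative to ground = (0.000, 29.910) km/h.
Velocity relative to ground = (9.123, -130.461) + (0.000, 29.910) = (9.123, -100.551) km/h.
Speed = |(9.123, -100.551)| = 100.964 km/h.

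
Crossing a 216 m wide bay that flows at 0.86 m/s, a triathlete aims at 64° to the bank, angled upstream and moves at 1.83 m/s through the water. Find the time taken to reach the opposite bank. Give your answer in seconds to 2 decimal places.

131.32 s

The component of the triathlete's velocity perpendicular to the bank is 1.83 × sin 64° = 1.645 m/s.
The flow acts along the bank and has no component across it.
Time = 216 / 1.645 = 131.324 s.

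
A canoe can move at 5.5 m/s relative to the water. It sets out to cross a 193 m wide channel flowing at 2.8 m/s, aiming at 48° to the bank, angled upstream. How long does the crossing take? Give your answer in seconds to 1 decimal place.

The component of the canoe's velocity perpendicular to the bank is 5.5 × sin 48° = 4.087 m/s.
Only the cross-stream component determines the crossing time; the current contributes nothing perpendicular to the bank.
Time = 193 / 4.087 = 47.219 s.

47.2 s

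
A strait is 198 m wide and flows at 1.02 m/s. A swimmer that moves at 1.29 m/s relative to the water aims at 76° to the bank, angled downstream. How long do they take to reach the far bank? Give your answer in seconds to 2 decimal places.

158.19 s

The component of the swimmer's velocity perpendicular to the bank is 1.29 × sin 76° = 1.252 m/s.
Only the cross-stream component determines the crossing time; the current contributes nothing perpendicular to the bank.
Time = 198 / 1.252 = 158.187 s.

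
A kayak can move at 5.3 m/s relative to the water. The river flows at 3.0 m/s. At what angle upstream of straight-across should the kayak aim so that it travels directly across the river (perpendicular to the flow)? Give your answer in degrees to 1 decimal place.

To cancel the current, the upstream component of the kayak's velocity must equal the flow: 5.3 sin θ = 3.0.
sin θ = 3.0 / 5.3 = 0.5660.
θ = arcsin(0.5660) = 34.474°.

34.5°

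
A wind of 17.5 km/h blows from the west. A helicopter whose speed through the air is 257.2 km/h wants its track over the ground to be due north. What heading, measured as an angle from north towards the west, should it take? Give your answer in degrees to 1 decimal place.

3.9°

The wind pushes perpendicular to the desired track; the heading must have a component into the wind equal to 17.5 km/h: 257.2 sin θ = 17.5.
sin θ = 0.0680, so θ = 3.901°.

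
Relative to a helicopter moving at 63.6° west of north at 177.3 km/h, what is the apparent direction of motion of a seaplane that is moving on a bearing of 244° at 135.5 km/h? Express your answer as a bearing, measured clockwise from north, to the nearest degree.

Taking east as x and north as y: seaplane velocity = (-121.787, -59.399) km/h; helicopter velocity = (-158.810, 78.834) km/h.
Velocity of seaplane relative to helicopter = (-121.787, -59.399) − (-158.810, 78.834) = (37.023, -138.233) km/h.
Bearing = atan2(37.02, -138.23) = 165.01° clockwise from north.

165°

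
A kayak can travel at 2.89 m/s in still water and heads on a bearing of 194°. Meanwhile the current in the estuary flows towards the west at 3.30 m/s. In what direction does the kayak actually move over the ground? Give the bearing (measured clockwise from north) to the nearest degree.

Taking east as x and north as y: velocity relative to the water = (-0.699, -2.804) m/s; the water relative to ground = (-3.300, 0.000) m/s.
Velocity relative to ground = (-0.699, -2.804) + (-3.300, 0.000) = (-3.999, -2.804) m/s.
Bearing = atan2(-4.00, -2.80) = 234.96° clockwise from north.

235°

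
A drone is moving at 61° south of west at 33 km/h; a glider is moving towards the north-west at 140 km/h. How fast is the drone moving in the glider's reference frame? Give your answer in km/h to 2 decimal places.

152.43 km/h

Taking east as x and north as y: drone velocity = (-15.999, -28.862) km/h; glider velocity = (-98.995, 98.995) km/h.
Velocity of drone relative to glider = (-15.999, -28.862) − (-98.995, 98.995) = (82.996, -127.857) km/h.
Magnitude = |(82.996, -127.857)| = 152.433 km/h.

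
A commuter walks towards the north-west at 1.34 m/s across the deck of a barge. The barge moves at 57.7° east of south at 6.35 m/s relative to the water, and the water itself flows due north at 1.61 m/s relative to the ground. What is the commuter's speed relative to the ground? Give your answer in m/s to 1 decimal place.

4.5 m/s

In east/north components (m/s): commuter relative to barge = (-0.948, 0.948); barge relative to water = (5.367, -3.393); water relative to ground = (0.000, 1.610).
Sum = (4.420, -0.836) m/s.
Speed = |(4.420, -0.836)| = 4.498 m/s.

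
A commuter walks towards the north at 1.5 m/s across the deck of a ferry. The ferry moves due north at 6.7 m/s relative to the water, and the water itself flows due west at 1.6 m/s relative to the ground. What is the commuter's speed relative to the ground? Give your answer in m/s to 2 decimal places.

In east/north components (m/s): commuter relative to ferry = (0.000, 1.500); ferry relative to water = (0.000, 6.700); water relative to ground = (-1.600, 0.000).
Sum = (-1.600, 8.200) m/s.
Speed = |(-1.600, 8.200)| = 8.355 m/s.

8.35 m/s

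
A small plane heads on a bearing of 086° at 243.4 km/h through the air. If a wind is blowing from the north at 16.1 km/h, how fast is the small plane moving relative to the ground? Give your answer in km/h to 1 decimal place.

242.8 km/h

Taking east as x and north as y: velocity relative to the air = (242.807, 16.979) km/h; the air relative to ground = (0.000, -16.100) km/h.
Velocity relative to ground = (242.807, 16.979) + (0.000, -16.100) = (242.807, 0.879) km/h.
Speed = |(242.807, 0.879)| = 242.809 km/h.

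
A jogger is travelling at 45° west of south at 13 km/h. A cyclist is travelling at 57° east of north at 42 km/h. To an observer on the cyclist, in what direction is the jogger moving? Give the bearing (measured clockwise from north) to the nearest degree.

234°

Taking east as x and north as y: jogger velocity = (-9.192, -9.192) km/h; cyclist velocity = (35.224, 22.875) km/h.
Velocity of jogger relative to cyclist = (-9.192, -9.192) − (35.224, 22.875) = (-44.417, -32.067) km/h.
Bearing = atan2(-44.42, -32.07) = 234.17° clockwise from north.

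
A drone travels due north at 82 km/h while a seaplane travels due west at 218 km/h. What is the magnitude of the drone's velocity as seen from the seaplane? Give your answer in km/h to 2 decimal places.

Taking east as x and north as y: drone velocity = (0.000, 82.000) km/h; seaplane velocity = (-218.000, 0.000) km/h.
Velocity of drone relative to seaplane = (0.000, 82.000) − (-218.000, 0.000) = (218.000, 82.000) km/h.
Magnitude = |(218.000, 82.000)| = 232.912 km/h.

232.91 km/h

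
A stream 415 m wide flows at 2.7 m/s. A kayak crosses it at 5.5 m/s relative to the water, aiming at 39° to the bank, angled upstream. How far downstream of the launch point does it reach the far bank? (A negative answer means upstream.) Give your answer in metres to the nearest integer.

-189 m

Perpendicular speed = 3.461 m/s; crossing time = 415 / 3.461 = 119.898 s.
Net downstream speed = -1.574 m/s.
Drift = -1.574 × 119.898 = -188.756 m (upstream).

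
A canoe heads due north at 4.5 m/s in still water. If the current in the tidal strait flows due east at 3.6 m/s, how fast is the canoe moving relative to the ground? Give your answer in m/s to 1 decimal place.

Taking east as x and north as y: velocity relative to the water = (0.000, 4.500) m/s; the water relative to ground = (3.600, 0.000) m/s.
Velocity relative to ground = (0.000, 4.500) + (3.600, 0.000) = (3.600, 4.500) m/s.
Speed = |(3.600, 4.500)| = 5.763 m/s.

5.8 m/s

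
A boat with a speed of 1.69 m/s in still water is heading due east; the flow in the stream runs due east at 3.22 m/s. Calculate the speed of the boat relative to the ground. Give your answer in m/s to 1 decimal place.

Taking east as x and north as y: velocity relative to the water = (1.690, 0.000) m/s; the water relative to ground = (3.220, 0.000) m/s.
Velocity relative to ground = (1.690, 0.000) + (3.220, 0.000) = (4.910, 0.000) m/s.
Speed = |(4.910, 0.000)| = 4.910 m/s.

4.9 m/s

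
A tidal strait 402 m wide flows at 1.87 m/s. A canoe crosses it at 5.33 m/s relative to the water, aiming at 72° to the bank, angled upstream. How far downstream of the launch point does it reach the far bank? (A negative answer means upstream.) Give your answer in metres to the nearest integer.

18 m

Perpendicular speed = 5.069 m/s; crossing time = 402 / 5.069 = 79.304 s.
Net downstream speed = 0.223 m/s.
Drift = 0.223 × 79.304 = 17.680 m (downstream).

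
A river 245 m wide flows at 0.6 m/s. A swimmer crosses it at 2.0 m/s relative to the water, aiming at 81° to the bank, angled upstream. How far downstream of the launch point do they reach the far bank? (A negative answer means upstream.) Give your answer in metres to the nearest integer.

36 m

Perpendicular speed = 1.975 m/s; crossing time = 245 / 1.975 = 124.027 s.
Net downstream speed = 0.287 m/s.
Drift = 0.287 × 124.027 = 35.612 m (downstream).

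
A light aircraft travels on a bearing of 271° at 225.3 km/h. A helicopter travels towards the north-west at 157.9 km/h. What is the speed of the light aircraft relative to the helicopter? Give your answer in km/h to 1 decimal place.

156.6 km/h

Taking east as x and north as y: light aircraft velocity = (-225.266, 3.932) km/h; helicopter velocity = (-111.652, 111.652) km/h.
Velocity of light aircraft relative to helicopter = (-225.266, 3.932) − (-111.652, 111.652) = (-113.614, -107.720) km/h.
Magnitude = |(-113.614, -107.720)| = 156.562 km/h.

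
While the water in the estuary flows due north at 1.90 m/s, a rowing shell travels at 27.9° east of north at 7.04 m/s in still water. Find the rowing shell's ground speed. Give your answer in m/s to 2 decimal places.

8.76 m/s

Taking east as x and north as y: velocity relative to the water = (3.294, 6.222) m/s; the water relative to ground = (0.000, 1.900) m/s.
Velocity relative to ground = (3.294, 6.222) + (0.000, 1.900) = (3.294, 8.122) m/s.
Speed = |(3.294, 8.122)| = 8.764 m/s.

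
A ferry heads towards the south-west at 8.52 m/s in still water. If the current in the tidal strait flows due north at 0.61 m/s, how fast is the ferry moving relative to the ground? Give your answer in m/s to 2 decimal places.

Taking east as x and north as y: velocity relative to the water = (-6.025, -6.025) m/s; the water relative to ground = (0.000, 0.610) m/s.
Velocity relative to ground = (-6.025, -6.025) + (0.000, 0.610) = (-6.025, -5.415) m/s.
Speed = |(-6.025, -5.415)| = 8.100 m/s.

8.10 m/s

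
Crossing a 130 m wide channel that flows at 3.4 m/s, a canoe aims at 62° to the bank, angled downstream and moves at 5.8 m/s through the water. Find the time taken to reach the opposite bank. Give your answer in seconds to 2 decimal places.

25.39 s

The component of the canoe's velocity perpendicular to the bank is 5.8 × sin 62° = 5.121 m/s.
Only the cross-stream component determines the crossing time; the current contributes nothing perpendicular to the bank.
Time = 130 / 5.121 = 25.385 s.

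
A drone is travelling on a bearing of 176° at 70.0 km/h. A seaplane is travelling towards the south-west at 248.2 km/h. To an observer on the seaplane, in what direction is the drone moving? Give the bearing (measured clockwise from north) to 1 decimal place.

059.6°

Taking east as x and north as y: drone velocity = (4.883, -69.829) km/h; seaplane velocity = (-175.504, -175.504) km/h.
Velocity of drone relative to seaplane = (4.883, -69.829) − (-175.504, -175.504) = (180.387, 105.674) km/h.
Bearing = atan2(180.39, 105.67) = 59.64° clockwise from north.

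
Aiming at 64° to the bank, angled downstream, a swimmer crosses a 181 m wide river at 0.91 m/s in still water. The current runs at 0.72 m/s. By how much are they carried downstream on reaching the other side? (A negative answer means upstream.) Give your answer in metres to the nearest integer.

Perpendicular speed = 0.818 m/s; crossing time = 181 / 0.818 = 221.298 s.
Net downstream speed = 1.119 m/s.
Drift = 1.119 × 221.298 = 247.614 m (downstream).

248 m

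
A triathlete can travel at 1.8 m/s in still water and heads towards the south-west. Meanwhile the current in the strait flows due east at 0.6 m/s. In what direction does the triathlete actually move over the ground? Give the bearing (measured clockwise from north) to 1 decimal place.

Taking east as x and north as y: velocity relative to the water = (-1.273, -1.273) m/s; the water relative to ground = (0.600, 0.000) m/s.
Velocity relative to ground = (-1.273, -1.273) + (0.600, 0.000) = (-0.673, -1.273) m/s.
Bearing = atan2(-0.67, -1.27) = 207.86° clockwise from north.

207.9°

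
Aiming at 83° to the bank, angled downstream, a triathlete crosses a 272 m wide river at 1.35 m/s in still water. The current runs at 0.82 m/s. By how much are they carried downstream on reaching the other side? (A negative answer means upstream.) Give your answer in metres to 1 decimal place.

199.9 m

Perpendicular speed = 1.340 m/s; crossing time = 272 / 1.340 = 202.995 s.
Net downstream speed = 0.985 m/s.
Drift = 0.985 × 202.995 = 199.853 m (downstream).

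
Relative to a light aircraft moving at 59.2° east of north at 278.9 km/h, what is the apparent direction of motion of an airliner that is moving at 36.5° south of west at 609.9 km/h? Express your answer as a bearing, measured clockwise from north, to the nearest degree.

235°

Taking east as x and north as y: airliner velocity = (-490.272, -362.782) km/h; light aircraft velocity = (239.564, 142.809) km/h.
Velocity of airliner relative to light aircraft = (-490.272, -362.782) − (239.564, 142.809) = (-729.836, -505.591) km/h.
Bearing = atan2(-729.84, -505.59) = 235.29° clockwise from north.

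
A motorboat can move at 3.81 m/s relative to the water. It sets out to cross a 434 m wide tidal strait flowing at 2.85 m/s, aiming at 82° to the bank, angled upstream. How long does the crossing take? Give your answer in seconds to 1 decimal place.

115.0 s

The component of the motorboat's velocity perpendicular to the bank is 3.81 × sin 82° = 3.773 m/s.
The flow acts along the bank and has no component across it.
Time = 434 / 3.773 = 115.030 s.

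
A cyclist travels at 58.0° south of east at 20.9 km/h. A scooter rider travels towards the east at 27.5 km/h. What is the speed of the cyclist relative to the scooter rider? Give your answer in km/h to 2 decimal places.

Taking east as x and north as y: cyclist velocity = (11.075, -17.724) km/h; scooter rider velocity = (27.500, 0.000) km/h.
Velocity of cyclist relative to scooter rider = (11.075, -17.724) − (27.500, 0.000) = (-16.425, -17.724) km/h.
Magnitude = |(-16.425, -17.724)| = 24.164 km/h.

24.16 km/h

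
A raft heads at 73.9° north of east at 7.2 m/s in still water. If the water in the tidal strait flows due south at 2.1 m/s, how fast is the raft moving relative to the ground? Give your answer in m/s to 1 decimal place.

Taking east as x and north as y: velocity relative to the water = (1.997, 6.918) m/s; the water relative to ground = (0.000, -2.100) m/s.
Velocity relative to ground = (1.997, 6.918) + (0.000, -2.100) = (1.997, 4.818) m/s.
Speed = |(1.997, 4.818)| = 5.215 m/s.

5.2 m/s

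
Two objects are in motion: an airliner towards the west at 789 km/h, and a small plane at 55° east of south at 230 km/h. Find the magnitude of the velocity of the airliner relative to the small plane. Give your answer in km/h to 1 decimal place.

986.3 km/h

Taking east as x and north as y: airliner velocity = (-789.000, 0.000) km/h; small plane velocity = (188.405, -131.923) km/h.
Velocity of airliner relative to small plane = (-789.000, 0.000) − (188.405, -131.923) = (-977.405, 131.923) km/h.
Magnitude = |(-977.405, 131.923)| = 986.268 km/h.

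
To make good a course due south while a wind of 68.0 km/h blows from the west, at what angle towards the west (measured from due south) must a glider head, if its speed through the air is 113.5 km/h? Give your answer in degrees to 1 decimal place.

36.8°

The wind pushes perpendicular to the desired track; the heading must have a component into the wind equal to 68.0 km/h: 113.5 sin θ = 68.0.
sin θ = 0.5991, so θ = 36.807°.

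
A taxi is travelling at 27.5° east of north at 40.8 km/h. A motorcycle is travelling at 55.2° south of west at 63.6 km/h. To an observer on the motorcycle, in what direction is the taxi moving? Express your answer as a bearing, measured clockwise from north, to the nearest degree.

Taking east as x and north as y: taxi velocity = (18.839, 36.190) km/h; motorcycle velocity = (-36.297, -52.225) km/h.
Velocity of taxi relative to motorcycle = (18.839, 36.190) − (-36.297, -52.225) = (55.137, 88.415) km/h.
Bearing = atan2(55.14, 88.42) = 31.95° clockwise from north.

032°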